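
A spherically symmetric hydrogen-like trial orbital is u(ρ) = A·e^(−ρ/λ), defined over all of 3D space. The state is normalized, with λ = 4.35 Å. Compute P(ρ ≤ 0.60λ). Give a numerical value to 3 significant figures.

With dV = 4πρ²dρ, the probability is ∫|u|² dV over ρ ≤ 0.60λ.
Normalization gives A² = 1/(π·λ^3).
In terms of t = ρ/λ (A², 4π and the length scale all cancel between numerator and denominator), P = [∫_{0}^{0.60} t^2·e^(-2·t) dt] / [∫_{0}^{∞} t^2·e^(-2·t) dt].
An antiderivative of t^2·e^(-2·t) is -(2·t^2 + 2·t + 1)·e^(-2·t)/4; evaluating from 0 to 0.60 gives 1/4 - 73·e^(-6/5)/100, while the full integral is 1/4.
The region integral divided by the full integral gives P = 0.1205.

P ≈ 0.121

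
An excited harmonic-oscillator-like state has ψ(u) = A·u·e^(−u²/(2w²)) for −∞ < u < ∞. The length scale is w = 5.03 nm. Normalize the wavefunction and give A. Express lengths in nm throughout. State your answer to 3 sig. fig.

A ≈ 0.0942 nm^(-3/2)

Require ∫ |ψ|² du = 1 over the whole domain.
∫|ψ|² du = A²·(√(π)·w^3/2).
Hence A² = 1/[√(π)·w^3/2].
Plugging in w = 5.03 yields A = 0.09416.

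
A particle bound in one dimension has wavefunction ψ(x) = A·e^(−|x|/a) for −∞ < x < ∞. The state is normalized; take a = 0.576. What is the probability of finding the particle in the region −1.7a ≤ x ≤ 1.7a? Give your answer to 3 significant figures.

P = ∫_{−1.7a}^{1.7a} |ψ(x)|² dx.
With A² fixed by ∫|ψ|² = 1, i.e. A² = (a)^(−1), substitute and integrate.
Both integrals are even about x = 0, so only the x ≥ 0 halves are needed (the factors of 2 cancel). Let u = x/a; then A² and the length scale cancel, so P = ∫_{0}^{1.7} e^(-2·u) du ÷ ∫_{0}^{∞} e^(-2·u) du.
An antiderivative of e^(-2·u) is -e^(-2·u)/2; evaluating from 0 to 1.7 gives 1/2 - e^(-17/5)/2, while the full integral is 1/2.
Taking the ratio, P = 0.9666.

P ≈ 0.967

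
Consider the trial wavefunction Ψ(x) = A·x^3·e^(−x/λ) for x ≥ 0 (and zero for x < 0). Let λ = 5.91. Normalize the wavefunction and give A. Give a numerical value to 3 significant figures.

Normalization requires ∫|Ψ|² dx = 1, integrated from 0 to ∞.
With ∫₀^∞ x^6 e^(−αx) dx = 6!/α^7, the integral (without the A² prefactor) comes out to 45·λ^7/8.
Hence A² = 1/[45·λ^7/8].
Substituting λ = 5.91 gives A² = 7.059E-7, so A = 0.0008402.

A ≈ 0.000840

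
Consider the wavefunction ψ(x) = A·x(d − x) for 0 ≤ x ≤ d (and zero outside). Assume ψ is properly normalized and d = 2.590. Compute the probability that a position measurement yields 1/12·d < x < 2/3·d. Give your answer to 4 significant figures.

P ≈ 0.7850

The probability is P = ∫ |ψ|² dx over [1/12·d, 2/3·d].
With A² fixed by ∫|ψ|² = 1, i.e. A² = (d^5/30)^(−1), substitute and integrate.
In terms of u = x/d (A² and the length scale cancel between numerator and denominator), P = [∫_{1/12}^{2/3} u^2·(1 - u)^2 du] / [∫_{0}^{1} u^2·(1 - u)^2 du].
An antiderivative of u^2·(1 - u)^2 is u^3·(6·u^2 - 15·u + 10)/30; evaluating from 1/12 to 2/3 gives ≈ 0.0261679, while the full integral is 1/30.
The result is P = 0.78504.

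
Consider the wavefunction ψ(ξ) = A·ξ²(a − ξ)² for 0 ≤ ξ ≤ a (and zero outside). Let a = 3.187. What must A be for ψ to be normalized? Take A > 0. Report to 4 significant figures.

A ≈ 0.1363

The normalization condition is ∫|ψ|² dξ = 1 from 0 to a.
The integral (without the A² prefactor) comes out to a^9/630.
Setting this equal to 1 gives A² = 1/(a^9/630).
Substituting a = 3.187 gives A² = 0.018574, so A = 0.13629.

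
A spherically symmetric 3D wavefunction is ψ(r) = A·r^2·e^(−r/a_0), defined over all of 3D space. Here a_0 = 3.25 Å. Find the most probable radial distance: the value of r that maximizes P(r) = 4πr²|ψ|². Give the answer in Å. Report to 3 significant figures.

Set d/dr [P(r) = 4πr²|ψ|²] = 0 and solve for r > 0.
This gives r = 3·a_0.
With a_0 = 3.25, the most probable radial distance is 9.750 Å.

r ≈ 9.75 Å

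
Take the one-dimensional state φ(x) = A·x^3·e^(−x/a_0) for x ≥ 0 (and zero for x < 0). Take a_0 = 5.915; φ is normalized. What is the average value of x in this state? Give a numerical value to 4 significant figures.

The expectation value is the |φ|²-weighted average of x: ∫ x|φ|² dx.
Using ∫₀^∞ xⁿ e^(−αx) dx = n!/αⁿ⁺¹, since the A² factors cancel between numerator and denominator, ⟨x⟩ = 7·a_0/2.
With a_0 = 5.915, ⟨x⟩ = 20.703.

⟨x⟩ ≈ 20.70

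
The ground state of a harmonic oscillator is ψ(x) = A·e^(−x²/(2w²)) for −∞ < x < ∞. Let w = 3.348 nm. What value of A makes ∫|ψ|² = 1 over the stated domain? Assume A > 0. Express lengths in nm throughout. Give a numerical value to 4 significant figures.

A ≈ 0.4105 nm^(-1/2)

Require ∫ |ψ|² dx = 1 over the whole domain.
With ∫_{−∞}^{∞} x^(2m) e^(−αx²) dx = (2m−1)!!·√π / (2^m α^(m+1/2)), ∫|ψ|² dx = A²·(√(π)·w).
Hence A² = 1/[√(π)·w].
With w = 3.348: A² = 0.16852 and A = 0.41051.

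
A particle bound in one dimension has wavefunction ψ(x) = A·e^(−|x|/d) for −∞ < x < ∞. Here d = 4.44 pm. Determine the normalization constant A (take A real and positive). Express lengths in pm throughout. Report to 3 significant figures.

A ≈ 0.475 pm^(-1/2)

We need A² ∫|f|² dx = 1, taking the integral from −∞ to ∞.
Carrying out the integral gives A² · d.
With d = 4.44: A² = 0.2252 and A = 0.4746.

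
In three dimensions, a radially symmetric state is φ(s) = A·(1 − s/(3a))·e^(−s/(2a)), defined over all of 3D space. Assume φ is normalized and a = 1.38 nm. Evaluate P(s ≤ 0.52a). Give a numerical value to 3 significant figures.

P ≈ 0.0366

Integrate the radial probability density 4πs²|φ|² over s ≤ 0.52a.
Normalization gives A² = 1/(8·π·a^3/3).
Substituting u = s/a, A², 4π and the length scale all cancel in the ratio: P = ∫_{0}^{0.52} u^2·(1 - u/3)^2·e^(-u) du / ∫_{0}^{∞} u^2·(1 - u/3)^2·e^(-u) du.
With ∫ u^2·(1 - u/3)^2·e^(-u) du = (-u^4 + 2·u^3 - 3·u^2 - 6·u - 6)·e^(-u)/9 + C, the region integral is ≈ 0.024380 and the full one is 2/3.
Taking the ratio yields P = 0.03657.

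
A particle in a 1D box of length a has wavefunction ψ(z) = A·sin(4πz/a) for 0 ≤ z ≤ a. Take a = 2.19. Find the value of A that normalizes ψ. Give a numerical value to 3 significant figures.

A ≈ 0.956

The normalization condition is ∫|ψ|² dz = 1 from 0 to a.
With ∫₀^a sin²(nπz/a) dz = a/2, carrying out the integral gives A² · a/2.
Substituting a = 2.19 gives A² = 0.9132, so A = 0.9556.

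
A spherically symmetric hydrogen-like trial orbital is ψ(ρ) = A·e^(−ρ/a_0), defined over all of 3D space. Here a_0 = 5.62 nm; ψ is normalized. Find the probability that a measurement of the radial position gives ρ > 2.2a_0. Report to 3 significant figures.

P ≈ 0.185

Integrate the radial probability density 4πρ²|ψ|² over ρ > 2.2a_0.
Normalization gives A² = 1/(π·a_0^3).
Let u = ρ/a_0; then A², 4π and the length scale all cancel, so P = ∫_{2.2}^{∞} u^2·e^(-2·u) du ÷ ∫_{0}^{∞} u^2·e^(-2·u) du.
With ∫ u^2·e^(-2·u) du = -(2·u^2 + 2·u + 1)·e^(-2·u)/4 + C, the region integral is 377·e^(-22/5)/100 and the full one is 1/4.
Taking the ratio yields P = 0.1851.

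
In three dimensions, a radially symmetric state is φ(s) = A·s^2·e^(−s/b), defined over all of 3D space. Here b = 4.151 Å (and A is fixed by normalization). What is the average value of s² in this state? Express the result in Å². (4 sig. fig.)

By definition ⟨s²⟩ = ∫ s^2 |φ(s)|² 4πs² ds.
Using ∫₀^∞ sⁿ e^(−αs) ds = n!/αⁿ⁺¹, evaluating both integrals, ⟨s²⟩ = 14·b^2.
With b = 4.151, ⟨s^2⟩ = 241.23.

⟨s^2⟩ ≈ 241.2 Å^2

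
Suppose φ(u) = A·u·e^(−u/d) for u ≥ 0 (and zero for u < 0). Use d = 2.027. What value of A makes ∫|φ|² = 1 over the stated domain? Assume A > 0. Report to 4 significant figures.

A ≈ 0.6930

Normalization requires ∫|φ|² du = 1, integrated from 0 to ∞.
∫|φ|² du = A²·(d^3/4).
So A² = (d^3/4)^(−1).
Substituting d = 2.027 gives A² = 0.48028, so A = 0.69303.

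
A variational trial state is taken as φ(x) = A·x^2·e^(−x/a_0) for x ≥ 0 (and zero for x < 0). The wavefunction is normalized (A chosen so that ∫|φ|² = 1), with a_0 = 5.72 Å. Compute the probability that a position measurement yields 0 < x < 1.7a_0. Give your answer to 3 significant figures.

P ≈ 0.256

The probability is P = ∫ |φ|² dx over [0, 1.7a_0].
The normalization integral ∫|φ|²dx over the whole domain equals 3·a_0^5/4·A², and A² cancels in the ratio.
Substituting u = x/a_0, A² and the length scale cancel in the ratio: P = ∫_{0}^{1.7} u^4·e^(-2·u) du / ∫_{0}^{∞} u^4·e^(-2·u) du.
Using ∫ u^4·e^(-2·u) du = -(u^4/2 + u^3 + 3·u^2/2 + 3·u/2 + 3/4)·e^(-2·u), the numerator is ≈ 0.19186 and the denominator is 3/4.
The result is P = 0.2558.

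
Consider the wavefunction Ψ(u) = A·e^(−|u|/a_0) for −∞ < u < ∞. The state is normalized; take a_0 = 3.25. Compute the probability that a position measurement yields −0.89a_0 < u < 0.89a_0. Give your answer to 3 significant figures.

P ≈ 0.831

The probability is P = ∫ |Ψ|² du over [−0.89a_0, 0.89a_0].
Since A² = 1/(a_0), this is the region integral divided by the full normalization integral.
Both integrals are even about u = 0, so only the u ≥ 0 halves are needed (the factors of 2 cancel). In terms of t = u/a_0 (A² and the length scale cancel between numerator and denominator), P = [∫_{0}^{0.89} e^(-2·t) dt] / [∫_{0}^{∞} e^(-2·t) dt].
With ∫ e^(-2·t) dt = -e^(-2·t)/2 + C, the region integral is 1/2 - e^(-89/50)/2 and the full one is 1/2.
Taking the ratio, P = 0.8314.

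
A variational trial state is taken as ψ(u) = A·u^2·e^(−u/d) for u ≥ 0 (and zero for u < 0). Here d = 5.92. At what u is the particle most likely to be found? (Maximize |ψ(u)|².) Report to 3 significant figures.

u ≈ 11.8

Set d/du [|ψ(u)|²] = 0 and solve for u > 0.
This gives u = 2·d.
With d = 5.92, the most probable position is 11.84.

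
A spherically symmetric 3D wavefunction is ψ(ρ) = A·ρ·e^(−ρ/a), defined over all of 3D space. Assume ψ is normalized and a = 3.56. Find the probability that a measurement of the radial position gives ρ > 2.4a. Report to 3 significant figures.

P = ∫ |ψ|² 4πρ² dρ over ρ > 2.4a.
The full normalization integral is A²·[3·π·a^5] = 1, fixing A².
Let u = ρ/a; then A², 4π and the length scale all cancel, so P = ∫_{2.4}^{∞} u^4·e^(-2·u) du ÷ ∫_{0}^{∞} u^4·e^(-2·u) du.
Using ∫ u^4·e^(-2·u) du = -(u^4/2 + u^3 + 3·u^2/2 + 3·u/2 + 3/4)·e^(-2·u), the numerator is ≈ 0.35719 and the denominator is 3/4.
Taking the ratio yields P = 0.4763.

P ≈ 0.476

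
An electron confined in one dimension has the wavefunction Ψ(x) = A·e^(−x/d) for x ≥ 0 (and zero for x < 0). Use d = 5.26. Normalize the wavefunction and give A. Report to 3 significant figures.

Normalization requires ∫|Ψ|² dx = 1, integrated from 0 to ∞.
With ∫₀^∞ x^0 e^(−αx) dx = 0!/α^1, with Ψ = A·e^(−x/d), the integral evaluates to A²·[d/2].
Plugging in d = 5.26 yields A = 0.6166.

A ≈ 0.617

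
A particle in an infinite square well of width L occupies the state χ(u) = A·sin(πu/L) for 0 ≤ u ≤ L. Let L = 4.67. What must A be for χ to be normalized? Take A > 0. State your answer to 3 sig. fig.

We need A² ∫|f|² du = 1, taking the integral from 0 to L.
∫|χ|² du = A²·(L/2).
Setting this equal to 1 gives A² = 1/(L/2).
With L = 4.67: A² = 0.4283 and A = 0.6544.

A ≈ 0.654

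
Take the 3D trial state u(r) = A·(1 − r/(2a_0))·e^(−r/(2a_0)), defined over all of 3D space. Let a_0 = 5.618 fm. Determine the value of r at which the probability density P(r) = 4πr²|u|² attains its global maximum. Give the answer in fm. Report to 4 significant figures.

r ≈ 29.42 fm

Set d/dr [P(r) = 4πr²|u|²] = 0 and solve for r > 0.
This gives r = a_0·(√(5) + 3).
With a_0 = 5.618, the most probable radial distance is 29.416 fm.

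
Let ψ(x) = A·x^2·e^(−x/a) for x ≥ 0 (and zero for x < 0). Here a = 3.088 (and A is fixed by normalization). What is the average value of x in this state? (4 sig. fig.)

⟨x⟩ ≈ 7.720

⟨x⟩ = ∫ x |ψ|² dx over the full domain.
Evaluating both integrals, ⟨x⟩ = 5·a/2.
Putting a = 3.088 gives 7.7200.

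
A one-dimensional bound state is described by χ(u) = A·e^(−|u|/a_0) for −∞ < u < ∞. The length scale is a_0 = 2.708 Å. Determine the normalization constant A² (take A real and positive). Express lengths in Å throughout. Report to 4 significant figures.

The normalization condition is ∫|χ|² du = 1 from −∞ to ∞.
Recall ∫₀^∞ u^m e^(−u/β) du = m!·β^(m+1), the integral (without the A² prefactor) comes out to a_0.
Substituting a_0 = 2.708 gives A² = 0.36928, so A = 0.60768.

A^2 ≈ 0.3693 Å^(-1)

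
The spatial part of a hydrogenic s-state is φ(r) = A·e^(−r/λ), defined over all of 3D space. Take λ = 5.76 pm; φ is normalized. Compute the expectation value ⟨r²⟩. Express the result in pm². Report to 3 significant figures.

The expectation value is the |φ|²-weighted average of r^2: ∫ r^2|φ|² 4πr² dr.
The ratio of the moment integral to the normalization integral gives ⟨r²⟩ = 3·λ^2.
Putting λ = 5.76 gives 99.53.

⟨r^2⟩ ≈ 99.5 pm^2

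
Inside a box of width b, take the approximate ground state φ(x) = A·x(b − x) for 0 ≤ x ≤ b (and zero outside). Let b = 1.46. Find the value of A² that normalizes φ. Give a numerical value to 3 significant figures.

We need A² ∫|f|² dx = 1, taking the integral from 0 to b.
Carrying out the integral gives A² · b^5/30.
Setting this equal to 1 gives A² = 1/(b^5/30).
Plugging in b = 1.46 yields A = 2.127.

A^2 ≈ 4.52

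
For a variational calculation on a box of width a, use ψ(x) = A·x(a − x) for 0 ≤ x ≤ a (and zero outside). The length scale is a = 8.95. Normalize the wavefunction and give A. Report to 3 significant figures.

A ≈ 0.0229

We need A² ∫|f|² dx = 1, taking the integral from 0 to a.
Expanding the polynomial and integrating term by term, with ψ = A·x(a − x), the integral evaluates to A²·[a^5/30].
Substituting a = 8.95 gives A² = 0.0005224, so A = 0.02286.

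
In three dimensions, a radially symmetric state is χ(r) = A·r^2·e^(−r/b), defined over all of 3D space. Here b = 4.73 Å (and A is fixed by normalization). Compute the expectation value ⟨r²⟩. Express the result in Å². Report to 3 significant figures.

⟨r²⟩ = ∫ r^2 |χ|² 4πr² dr over the full domain.
Recall ∫₀^∞ r^m e^(−r/β) dr = m!·β^(m+1), since the A² factors cancel between numerator and denominator, ⟨r²⟩ = 14·b^2.
With b = 4.73, ⟨r^2⟩ = 313.2.

⟨r^2⟩ ≈ 313 Å^2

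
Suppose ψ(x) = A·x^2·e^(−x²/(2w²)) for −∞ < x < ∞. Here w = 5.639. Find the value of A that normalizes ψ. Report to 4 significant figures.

A ≈ 0.01149

The normalization condition is ∫|ψ|² dx = 1 from −∞ to ∞.
Differentiating ∫e^(−αx²) dx = √(π/α) under α to get the higher moments, ∫|ψ|² dx = A²·(3·√(π)·w^5/4).
Hence A² = 1/[3·√(π)·w^5/4].
Substituting w = 5.639 gives A² = 0.00013193, so A = 0.011486.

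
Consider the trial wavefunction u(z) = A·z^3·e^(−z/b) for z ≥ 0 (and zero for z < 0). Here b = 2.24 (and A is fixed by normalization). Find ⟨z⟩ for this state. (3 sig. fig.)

⟨z⟩ = ∫ z |u|² dz over the full domain.
Using ∫₀^∞ zⁿ e^(−αz) dz = n!/αⁿ⁺¹, the ratio of the moment integral to the normalization integral gives ⟨z⟩ = 7·b/2.
With b = 2.24, ⟨z⟩ = 7.840.

⟨z⟩ ≈ 7.84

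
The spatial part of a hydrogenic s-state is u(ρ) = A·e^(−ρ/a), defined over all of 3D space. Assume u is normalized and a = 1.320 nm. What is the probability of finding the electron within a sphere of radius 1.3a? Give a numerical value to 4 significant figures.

Integrate the radial probability density 4πρ²|u|² over ρ ≤ 1.3a.
The full normalization integral is A²·[π·a^3] = 1, fixing A².
Let t = ρ/a; then A², 4π and the length scale all cancel, so P = ∫_{0}^{1.3} t^2·e^(-2·t) dt ÷ ∫_{0}^{∞} t^2·e^(-2·t) dt.
Using ∫ t^2·e^(-2·t) dt = -(2·t^2 + 2·t + 1)·e^(-2·t)/4, the numerator is 1/4 - 349·e^(-13/5)/200 and the denominator is 1/4.
Taking the ratio yields P = 0.48157.

P ≈ 0.4816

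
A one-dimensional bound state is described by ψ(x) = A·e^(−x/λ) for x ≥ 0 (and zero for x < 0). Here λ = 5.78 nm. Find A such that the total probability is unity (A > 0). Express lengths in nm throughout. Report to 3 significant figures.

A ≈ 0.588 nm^(-1/2)

The normalization condition is ∫|ψ|² dx = 1 from 0 to ∞.
Carrying out the integral gives A² · λ/2.
Setting this equal to 1 gives A² = 1/(λ/2).
Plugging in λ = 5.78 yields A = 0.5882.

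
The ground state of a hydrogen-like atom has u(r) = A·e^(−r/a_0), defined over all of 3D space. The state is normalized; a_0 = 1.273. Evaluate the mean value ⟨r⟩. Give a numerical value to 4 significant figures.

The expectation value is the |u|²-weighted average of r: ∫ r|u|² 4πr² dr.
Recall ∫₀^∞ r^m e^(−r/β) dr = m!·β^(m+1), since the A² factors cancel between numerator and denominator, ⟨r⟩ = 3·a_0/2.
With a_0 = 1.273, ⟨r⟩ = 1.9095.

⟨r⟩ ≈ 1.910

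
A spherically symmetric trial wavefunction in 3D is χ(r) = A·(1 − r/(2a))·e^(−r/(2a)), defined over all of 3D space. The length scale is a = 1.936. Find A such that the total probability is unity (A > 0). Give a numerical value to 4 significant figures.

Require ∫ |χ|² 4πr² dr = 1 over the whole domain.
∫|χ|² 4πr² dr = A²·(8·π·a^3).
Plugging in a = 1.936 yields A = 0.074049.

A ≈ 0.07405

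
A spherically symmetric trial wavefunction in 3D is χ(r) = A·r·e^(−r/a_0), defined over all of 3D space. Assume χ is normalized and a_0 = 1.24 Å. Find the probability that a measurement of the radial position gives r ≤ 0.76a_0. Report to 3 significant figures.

P ≈ 0.0195

P = ∫ |χ|² 4πr² dr over r ≤ 0.76a_0.
Normalization gives A² = 1/(3·π·a_0^5).
Substituting u = r/a_0, A², 4π and the length scale all cancel in the ratio: P = ∫_{0}^{0.76} u^4·e^(-2·u) du / ∫_{0}^{∞} u^4·e^(-2·u) du.
With ∫ u^4·e^(-2·u) du = -(u^4/2 + u^3 + 3·u^2/2 + 3·u/2 + 3/4)·e^(-2·u) + C, the region integral is ≈ 0.014650 and the full one is 3/4.
The region integral divided by the full integral gives P = 0.01953.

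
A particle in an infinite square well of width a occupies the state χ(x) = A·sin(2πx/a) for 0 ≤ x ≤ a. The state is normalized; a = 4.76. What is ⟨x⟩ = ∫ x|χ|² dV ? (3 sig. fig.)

⟨x⟩ ≈ 2.38

The expectation value is the |χ|²-weighted average of x: ∫ x|χ|² dx.
Using sin²θ = (1 − cos 2θ)/2, evaluating both integrals, ⟨x⟩ = a/2.
With a = 4.76, ⟨x⟩ = 2.380.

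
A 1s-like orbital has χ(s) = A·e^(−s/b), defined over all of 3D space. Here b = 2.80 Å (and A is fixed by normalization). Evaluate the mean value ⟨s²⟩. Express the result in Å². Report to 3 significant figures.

The expectation value is the |χ|²-weighted average of s^2: ∫ s^2|χ|² 4πs² ds.
Recall ∫₀^∞ s^m e^(−s/β) ds = m!·β^(m+1), since the A² factors cancel between numerator and denominator, ⟨s²⟩ = 3·b^2.
With b = 2.80, ⟨s^2⟩ = 23.52.

⟨s^2⟩ ≈ 23.5 Å^2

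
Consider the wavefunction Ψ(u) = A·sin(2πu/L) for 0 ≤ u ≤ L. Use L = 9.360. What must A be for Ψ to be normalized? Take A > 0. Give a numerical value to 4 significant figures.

Normalization requires ∫|Ψ|² du = 1, integrated from 0 to L.
With ∫₀^L sin²(nπu/L) du = L/2, the integral (without the A² prefactor) comes out to L/2.
So A² = (L/2)^(−1).
Plugging in L = 9.360 yields A = 0.46225.

A ≈ 0.4623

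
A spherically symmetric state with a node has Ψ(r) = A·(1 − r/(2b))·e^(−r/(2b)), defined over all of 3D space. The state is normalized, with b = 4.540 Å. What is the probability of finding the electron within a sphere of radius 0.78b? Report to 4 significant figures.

P ≈ 0.02338

With dV = 4πr²dr, the probability is ∫|Ψ|² dV over r ≤ 0.78b.
The full normalization integral is A²·[8·π·b^3] = 1, fixing A².
In terms of u = r/b (A², 4π and the length scale all cancel between numerator and denominator), P = [∫_{0}^{0.78} u^2·(1 - u/2)^2·e^(-u) du] / [∫_{0}^{∞} u^2·(1 - u/2)^2·e^(-u) du].
Using ∫ u^2·(1 - u/2)^2·e^(-u) du = -(u^4/4 + u^2 + 2·u + 2)·e^(-u), the numerator is ≈ 0.0467606 and the denominator is 2.
The region integral divided by the full integral gives P = 0.023380.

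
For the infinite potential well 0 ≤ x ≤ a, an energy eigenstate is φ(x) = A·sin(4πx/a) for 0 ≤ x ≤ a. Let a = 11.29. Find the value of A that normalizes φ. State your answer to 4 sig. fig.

The normalization condition is ∫|φ|² dx = 1 from 0 to a.
Using sin²θ = (1 − cos 2θ)/2, ∫|φ|² dx = A²·(a/2).
Setting this equal to 1 gives A² = 1/(a/2).
Plugging in a = 11.29 yields A = 0.42089.

A ≈ 0.4209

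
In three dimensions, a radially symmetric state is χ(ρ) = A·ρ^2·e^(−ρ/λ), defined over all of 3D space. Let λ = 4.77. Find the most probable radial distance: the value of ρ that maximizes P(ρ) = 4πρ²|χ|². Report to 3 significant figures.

The maximum of P(ρ) = 4πρ²|χ|² occurs where its derivative vanishes.
Solving yields ρ = 3·λ.
With λ = 4.77, the most probable radial distance is 14.31.

ρ ≈ 14.3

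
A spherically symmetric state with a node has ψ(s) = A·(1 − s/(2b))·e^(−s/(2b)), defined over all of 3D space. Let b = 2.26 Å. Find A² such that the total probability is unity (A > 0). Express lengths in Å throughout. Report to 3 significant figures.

The normalization condition is ∫|ψ|² 4πs² ds = 1 from 0 to ∞.
(Spherical symmetry: dV = 4πs² ds.)
Using ∫₀^∞ sⁿ e^(−αs) ds = n!/αⁿ⁺¹, the integral (without the A² prefactor) comes out to 8·π·b^3.
Plugging in b = 2.26 yields A = 0.05871.

A^2 ≈ 0.00345 Å^(-3)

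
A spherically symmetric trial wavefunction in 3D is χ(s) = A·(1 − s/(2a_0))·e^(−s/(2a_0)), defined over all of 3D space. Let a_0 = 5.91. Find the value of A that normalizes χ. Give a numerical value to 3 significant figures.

A ≈ 0.0139

Require ∫ |χ|² 4πs² ds = 1 over the whole domain.
The angular integral contributes 4π, leaving ∫₀^∞ s²|χ|² ds.
Using ∫₀^∞ sⁿ e^(−αs) ds = n!/αⁿ⁺¹, carrying out the integral gives A² · 8·π·a_0^3.
Setting this equal to 1 gives A² = 1/(8·π·a_0^3).
Plugging in a_0 = 5.91 yields A = 0.01388.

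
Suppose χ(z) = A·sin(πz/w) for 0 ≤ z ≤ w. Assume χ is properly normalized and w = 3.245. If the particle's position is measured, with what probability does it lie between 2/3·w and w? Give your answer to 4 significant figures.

P ≈ 0.1955

P = ∫_{2/3·w}^{w} |χ(z)|² dz.
Since A² = 1/(w/2), this is the region integral divided by the full normalization integral.
In terms of u = z/w (A² and the length scale cancel between numerator and denominator), P = [∫_{2/3}^{1} sin(π·u)^2 du] / [∫_{0}^{1} sin(π·u)^2 du].
With ∫ sin(π·u)^2 du = u/2 - sin(2·π·u)/(4·π) + C, the region integral is -√(3)/(8·π) + 1/6 and the full one is 1/2.
Evaluating gives P = (-√(3)/4 + π/3)/π.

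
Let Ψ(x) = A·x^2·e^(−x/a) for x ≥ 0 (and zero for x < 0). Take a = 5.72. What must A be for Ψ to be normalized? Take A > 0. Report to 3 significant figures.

We need A² ∫|f|² dx = 1, taking the integral from 0 to ∞.
Recall ∫₀^∞ x^m e^(−x/β) dx = m!·β^(m+1), ∫|Ψ|² dx = A²·(3·a^5/4).
Hence A² = 1/[3·a^5/4].
Plugging in a = 5.72 yields A = 0.01476.

A ≈ 0.0148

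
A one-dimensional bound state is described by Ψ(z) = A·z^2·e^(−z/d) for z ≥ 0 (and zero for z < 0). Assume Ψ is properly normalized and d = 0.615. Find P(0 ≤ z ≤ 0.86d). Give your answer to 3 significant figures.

P ≈ 0.0309

P = ∫_{0}^{0.86d} |Ψ(z)|² dz.
Since A² = 1/(3·d^5/4), this is the region integral divided by the full normalization integral.
In terms of u = z/d (A² and the length scale cancel between numerator and denominator), P = [∫_{0}^{0.86} u^4·e^(-2·u) du] / [∫_{0}^{∞} u^4·e^(-2·u) du].
Using ∫ u^4·e^(-2·u) du = -(u^4/2 + u^3 + 3·u^2/2 + 3·u/2 + 3/4)·e^(-2·u), the numerator is ≈ 0.023178 and the denominator is 3/4.
Taking the ratio, P = 0.03090.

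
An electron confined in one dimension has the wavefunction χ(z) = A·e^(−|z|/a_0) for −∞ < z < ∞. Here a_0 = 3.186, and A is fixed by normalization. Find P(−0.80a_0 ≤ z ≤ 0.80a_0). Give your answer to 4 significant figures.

P = ∫_{−0.80a_0}^{0.80a_0} |χ(z)|² dz.
The normalization integral ∫|χ|²dz over the whole domain equals a_0·A², and A² cancels in the ratio.
Both integrals are even about z = 0, so only the z ≥ 0 halves are needed (the factors of 2 cancel). Substituting u = z/a_0, A² and the length scale cancel in the ratio: P = ∫_{0}^{0.80} e^(-2·u) du / ∫_{0}^{∞} e^(-2·u) du.
Using ∫ e^(-2·u) du = -e^(-2·u)/2, the numerator is 1/2 - e^(-8/5)/2 and the denominator is 1/2.
Evaluating gives P = 0.79810.

P ≈ 0.7981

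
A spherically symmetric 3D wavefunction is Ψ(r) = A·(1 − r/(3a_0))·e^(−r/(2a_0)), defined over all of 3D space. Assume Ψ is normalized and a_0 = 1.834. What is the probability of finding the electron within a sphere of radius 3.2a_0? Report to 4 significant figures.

P ≈ 0.3530

P = ∫ |Ψ|² 4πr² dr over r ≤ 3.2a_0.
Normalization gives A² = 1/(8·π·a_0^3/3).
In terms of u = r/a_0 (A², 4π and the length scale all cancel between numerator and denominator), P = [∫_{0}^{3.2} u^2·(1 - u/3)^2·e^(-u) du] / [∫_{0}^{∞} u^2·(1 - u/3)^2·e^(-u) du].
With ∫ u^2·(1 - u/3)^2·e^(-u) du = (-u^4 + 2·u^3 - 3·u^2 - 6·u - 6)·e^(-u)/9 + C, the region integral is 2/3 - 6614·e^(-16/5)/625 and the full one is 2/3.
This evaluates to P = 0.35296.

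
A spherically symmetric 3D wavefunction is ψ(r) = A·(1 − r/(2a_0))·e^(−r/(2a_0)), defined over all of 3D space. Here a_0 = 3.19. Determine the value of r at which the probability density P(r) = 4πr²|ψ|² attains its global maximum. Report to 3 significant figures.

r ≈ 16.7

Differentiate P(r) = 4πr²|ψ|² with respect to r and set to zero.
This gives r = a_0·(√(5) + 3).
With a_0 = 3.19, the most probable radial distance is 16.70.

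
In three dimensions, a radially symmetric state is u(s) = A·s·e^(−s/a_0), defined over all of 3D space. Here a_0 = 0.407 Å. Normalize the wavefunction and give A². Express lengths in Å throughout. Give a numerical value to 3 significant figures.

The normalization condition is ∫|u|² 4πs² ds = 1 from 0 to ∞.
The angular integral contributes 4π, leaving ∫₀^∞ s²|u|² ds.
∫|u|² 4πs² ds = A²·(3·π·a_0^5).
Plugging in a_0 = 0.407 yields A = 3.082.

A^2 ≈ 9.50 Å^(-5)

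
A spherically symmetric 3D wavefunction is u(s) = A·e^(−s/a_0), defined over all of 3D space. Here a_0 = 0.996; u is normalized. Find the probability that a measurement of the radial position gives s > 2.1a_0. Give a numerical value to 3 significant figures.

With dV = 4πs²ds, the probability is ∫|u|² dV over s > 2.1a_0.
Normalization gives A² = 1/(π·a_0^3).
In terms of t = s/a_0 (A², 4π and the length scale all cancel between numerator and denominator), P = [∫_{2.1}^{∞} t^2·e^(-2·t) dt] / [∫_{0}^{∞} t^2·e^(-2·t) dt].
Using ∫ t^2·e^(-2·t) dt = -(2·t^2 + 2·t + 1)·e^(-2·t)/4, the numerator is 701·e^(-21/5)/200 and the denominator is 1/4.
This evaluates to P = 0.2102.

P ≈ 0.210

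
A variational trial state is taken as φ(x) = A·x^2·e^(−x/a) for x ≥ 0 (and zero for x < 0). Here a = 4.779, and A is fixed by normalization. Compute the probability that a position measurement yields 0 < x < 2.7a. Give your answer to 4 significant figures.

|φ|² is the probability density, so P = ∫_{0}^{2.7a} |φ|² dx.
Since A² = 1/(3·a^5/4), this is the region integral divided by the full normalization integral.
In terms of u = x/a (A² and the length scale cancel between numerator and denominator), P = [∫_{0}^{2.7} u^4·e^(-2·u) du] / [∫_{0}^{∞} u^4·e^(-2·u) du].
With ∫ u^4·e^(-2·u) du = -(u^4/2 + u^3 + 3·u^2/2 + 3·u/2 + 3/4)·e^(-2·u) + C, the region integral is ≈ 0.470017 and the full one is 3/4.
The result is P = 0.62669.

P ≈ 0.6267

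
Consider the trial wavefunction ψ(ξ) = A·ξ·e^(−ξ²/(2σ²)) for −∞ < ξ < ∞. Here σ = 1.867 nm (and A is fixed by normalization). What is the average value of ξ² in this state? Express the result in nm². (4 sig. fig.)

The expectation value is the |ψ|²-weighted average of ξ^2: ∫ ξ^2|ψ|² dξ.
Since the A² factors cancel between numerator and denominator, ⟨ξ²⟩ = 3·σ^2/2.
Putting σ = 1.867 gives 5.2285.

⟨ξ^2⟩ ≈ 5.229 nm^2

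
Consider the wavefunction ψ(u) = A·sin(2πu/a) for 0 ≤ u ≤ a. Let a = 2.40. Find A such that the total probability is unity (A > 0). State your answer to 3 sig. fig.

Normalization requires ∫|ψ|² du = 1, integrated from 0 to a.
Carrying out the integral gives A² · a/2.
So A² = (a/2)^(−1).
Substituting a = 2.40 gives A² = 0.8333, so A = 0.9129.

A ≈ 0.913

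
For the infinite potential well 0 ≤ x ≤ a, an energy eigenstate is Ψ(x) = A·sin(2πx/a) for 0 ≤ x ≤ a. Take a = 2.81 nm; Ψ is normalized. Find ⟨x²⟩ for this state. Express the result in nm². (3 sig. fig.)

⟨x²⟩ = ∫ x^2 |Ψ|² dx over the full domain.
The ratio of the moment integral to the normalization integral gives ⟨x²⟩ = -a^2/(8·π^2) + a^2/3.
With a = 2.81, ⟨x^2⟩ = 2.532.

⟨x^2⟩ ≈ 2.53 nm^2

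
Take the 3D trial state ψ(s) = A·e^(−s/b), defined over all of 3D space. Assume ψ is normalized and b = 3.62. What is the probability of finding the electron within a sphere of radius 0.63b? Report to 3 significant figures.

P ≈ 0.134

P = ∫ |ψ|² 4πs² ds over s ≤ 0.63b.
The full normalization integral is A²·[π·b^3] = 1, fixing A².
Let u = s/b; then A², 4π and the length scale all cancel, so P = ∫_{0}^{0.63} u^2·e^(-2·u) du ÷ ∫_{0}^{∞} u^2·e^(-2·u) du.
With ∫ u^2·e^(-2·u) du = -(2·u^2 + 2·u + 1)·e^(-2·u)/4 + C, the region integral is ≈ 0.033444 and the full one is 1/4.
Taking the ratio yields P = 0.1338.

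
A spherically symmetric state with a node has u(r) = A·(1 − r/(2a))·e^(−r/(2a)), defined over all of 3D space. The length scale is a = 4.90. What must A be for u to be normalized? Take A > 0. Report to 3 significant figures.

Require ∫ |u|² 4πr² dr = 1 over the whole domain.
(Spherical symmetry: dV = 4πr² dr.)
Using ∫₀^∞ rⁿ e^(−αr) dr = n!/αⁿ⁺¹, the integral (without the A² prefactor) comes out to 8·π·a^3.
Substituting a = 4.90 gives A² = 0.0003382, so A = 0.01839.

A ≈ 0.0184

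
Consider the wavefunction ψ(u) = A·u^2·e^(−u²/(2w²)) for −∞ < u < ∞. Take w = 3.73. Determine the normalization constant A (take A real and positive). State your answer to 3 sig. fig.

A ≈ 0.0323

Require ∫ |ψ|² du = 1 over the whole domain.
Differentiating ∫e^(−αu²) du = √(π/α) under α to get the higher moments, the integral (without the A² prefactor) comes out to 3·√(π)·w^5/4.
Setting this equal to 1 gives A² = 1/(3·√(π)·w^5/4).
Plugging in w = 3.73 yields A = 0.03228.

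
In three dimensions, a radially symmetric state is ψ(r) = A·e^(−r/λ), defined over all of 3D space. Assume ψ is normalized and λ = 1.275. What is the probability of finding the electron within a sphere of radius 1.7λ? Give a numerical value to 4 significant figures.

P = ∫ |ψ|² 4πr² dr over r ≤ 1.7λ.
Normalization gives A² = 1/(π·λ^3).
Substituting u = r/λ, A², 4π and the length scale all cancel in the ratio: P = ∫_{0}^{1.7} u^2·e^(-2·u) du / ∫_{0}^{∞} u^2·e^(-2·u) du.
An antiderivative of u^2·e^(-2·u) is -(2·u^2 + 2·u + 1)·e^(-2·u)/4; evaluating from 0 to 1.7 gives 1/4 - 509·e^(-17/5)/200, while the full integral is 1/4.
Taking the ratio yields P = 0.66026.

P ≈ 0.6603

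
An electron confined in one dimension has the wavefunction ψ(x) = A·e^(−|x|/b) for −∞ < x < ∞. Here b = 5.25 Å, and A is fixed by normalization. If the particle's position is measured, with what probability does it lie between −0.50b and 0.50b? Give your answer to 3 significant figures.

P ≈ 0.632

|ψ|² is the probability density, so P = ∫_{−0.50b}^{0.50b} |ψ|² dx.
With A² fixed by ∫|ψ|² = 1, i.e. A² = (b)^(−1), substitute and integrate.
By symmetry take twice the x ≥ 0 contribution in numerator and denominator; the 2's cancel. Substituting u = x/b, A² and the length scale cancel in the ratio: P = ∫_{0}^{0.50} e^(-2·u) du / ∫_{0}^{∞} e^(-2·u) du.
Using ∫ e^(-2·u) du = -e^(-2·u)/2, the numerator is 1/2 - e^(-1)/2 and the denominator is 1/2.
This works out to P = 0.6321.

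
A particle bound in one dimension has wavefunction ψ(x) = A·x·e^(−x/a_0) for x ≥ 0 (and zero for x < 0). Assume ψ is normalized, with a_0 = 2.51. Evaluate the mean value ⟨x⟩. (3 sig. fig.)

⟨x⟩ ≈ 3.77

By definition ⟨x⟩ = ∫ x |ψ(x)|² dx.
With ∫₀^∞ x^3 e^(−αx) dx = 3!/α^4, the ratio of the moment integral to the normalization integral gives ⟨x⟩ = 3·a_0/2.
With a_0 = 2.51, ⟨x⟩ = 3.765.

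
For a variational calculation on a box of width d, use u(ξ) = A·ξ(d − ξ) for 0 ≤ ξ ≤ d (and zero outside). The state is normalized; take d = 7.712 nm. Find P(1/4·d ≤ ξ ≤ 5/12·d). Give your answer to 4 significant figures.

P ≈ 0.2431

The probability is P = ∫ |u|² dξ over [1/4·d, 5/12·d].
With A² fixed by ∫|u|² = 1, i.e. A² = (d^5/30)^(−1), substitute and integrate.
Substituting t = ξ/d, A² and the length scale cancel in the ratio: P = ∫_{1/4}^{5/12} t^2·(1 - t)^2 dt / ∫_{0}^{1} t^2·(1 - t)^2 dt.
An antiderivative of t^2·(1 - t)^2 is t^3·(6·t^2 - 15·t + 10)/30; evaluating from 1/4 to 5/12 gives ≈ 0.00810346, while the full integral is 1/30.
Evaluating gives P = 0.24310.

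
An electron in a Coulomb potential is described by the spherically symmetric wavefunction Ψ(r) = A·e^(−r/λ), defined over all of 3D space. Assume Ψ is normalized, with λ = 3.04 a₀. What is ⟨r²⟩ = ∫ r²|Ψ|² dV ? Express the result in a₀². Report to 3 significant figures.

⟨r^2⟩ ≈ 27.7 a₀^2

The expectation value is the |Ψ|²-weighted average of r^2: ∫ r^2|Ψ|² 4πr² dr.
Recall ∫₀^∞ r^m e^(−r/β) dr = m!·β^(m+1), evaluating both integrals, ⟨r²⟩ = 3·λ^2.
Putting λ = 3.04 gives 27.72.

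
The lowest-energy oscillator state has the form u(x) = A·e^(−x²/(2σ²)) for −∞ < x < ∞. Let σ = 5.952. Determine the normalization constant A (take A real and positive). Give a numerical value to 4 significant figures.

A ≈ 0.3079

Require ∫ |u|² dx = 1 over the whole domain.
Using the Gaussian integral ∫_{−∞}^{∞} e^(−αx²) dx = √(π/α), with u = A·e^(−x²/(2σ²)), the integral evaluates to A²·[√(π)·σ].
Hence A² = 1/[√(π)·σ].
With σ = 5.952: A² = 0.094790 and A = 0.30788.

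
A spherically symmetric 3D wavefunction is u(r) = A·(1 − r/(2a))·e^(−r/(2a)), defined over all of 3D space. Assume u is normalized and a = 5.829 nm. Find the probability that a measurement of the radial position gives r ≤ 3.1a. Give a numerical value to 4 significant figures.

P ≈ 0.07879

P = ∫ |u|² 4πr² dr over r ≤ 3.1a.
The full normalization integral is A²·[8·π·a^3] = 1, fixing A².
Let t = r/a; then A², 4π and the length scale all cancel, so P = ∫_{0}^{3.1} t^2·(1 - t/2)^2·e^(-t) dt ÷ ∫_{0}^{∞} t^2·(1 - t/2)^2·e^(-t) dt.
Using ∫ t^2·(1 - t/2)^2·e^(-t) dt = -(t^4/4 + t^2 + 2·t + 2)·e^(-t), the numerator is ≈ 0.157577 and the denominator is 2.
The region integral divided by the full integral gives P = 0.078788.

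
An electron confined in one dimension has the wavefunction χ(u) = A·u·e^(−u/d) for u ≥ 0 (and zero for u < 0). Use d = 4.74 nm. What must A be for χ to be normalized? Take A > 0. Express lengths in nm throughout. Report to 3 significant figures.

A ≈ 0.194 nm^(-3/2)

Require ∫ |χ|² du = 1 over the whole domain.
Recall ∫₀^∞ u^m e^(−u/β) du = m!·β^(m+1), carrying out the integral gives A² · d^3/4.
Hence A² = 1/[d^3/4].
Plugging in d = 4.74 yields A = 0.1938.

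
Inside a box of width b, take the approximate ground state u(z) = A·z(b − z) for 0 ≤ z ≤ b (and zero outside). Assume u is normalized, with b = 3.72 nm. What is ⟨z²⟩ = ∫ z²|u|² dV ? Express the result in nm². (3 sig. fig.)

By definition ⟨z²⟩ = ∫ z^2 |u(z)|² dz.
Evaluating both integrals, ⟨z²⟩ = 2·b^2/7.
Putting b = 3.72 gives 3.954.

⟨z^2⟩ ≈ 3.95 nm^2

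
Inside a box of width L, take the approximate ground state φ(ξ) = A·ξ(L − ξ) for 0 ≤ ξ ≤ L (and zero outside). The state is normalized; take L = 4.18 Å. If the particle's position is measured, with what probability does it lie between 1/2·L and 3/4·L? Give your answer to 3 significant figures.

|φ|² is the probability density, so P = ∫_{1/2·L}^{3/4·L} |φ|² dξ.
Since A² = 1/(L^5/30), this is the region integral divided by the full normalization integral.
In terms of u = ξ/L (A² and the length scale cancel between numerator and denominator), P = [∫_{1/2}^{3/4} u^2·(1 - u)^2 du] / [∫_{0}^{1} u^2·(1 - u)^2 du].
With ∫ u^2·(1 - u)^2 du = u^3·(6·u^2 - 15·u + 10)/30 + C, the region integral is ≈ 0.013216 and the full one is 1/30.
The result is P = 203/512.

P ≈ 0.396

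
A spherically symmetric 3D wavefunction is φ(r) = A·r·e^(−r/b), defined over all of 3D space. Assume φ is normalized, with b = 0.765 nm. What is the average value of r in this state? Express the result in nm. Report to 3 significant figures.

⟨r⟩ = ∫ r |φ|² 4πr² dr over the full domain.
Evaluating both integrals, ⟨r⟩ = 5·b/2.
Putting b = 0.765 gives 1.913.

⟨r⟩ ≈ 1.91 nm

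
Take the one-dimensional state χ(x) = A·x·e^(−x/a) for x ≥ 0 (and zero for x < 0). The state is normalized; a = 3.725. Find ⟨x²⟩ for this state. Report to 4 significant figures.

⟨x^2⟩ ≈ 41.63

By definition ⟨x²⟩ = ∫ x^2 |χ(x)|² dx.
The ratio of the moment integral to the normalization integral gives ⟨x²⟩ = 3·a^2.
Putting a = 3.725 gives 41.627.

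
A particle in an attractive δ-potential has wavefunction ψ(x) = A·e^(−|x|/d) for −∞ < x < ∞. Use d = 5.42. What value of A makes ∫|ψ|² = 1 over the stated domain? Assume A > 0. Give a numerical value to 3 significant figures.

Normalization requires ∫|ψ|² dx = 1, integrated from −∞ to ∞.
Carrying out the integral gives A² · d.
Substituting d = 5.42 gives A² = 0.1845, so A = 0.4295.

A ≈ 0.430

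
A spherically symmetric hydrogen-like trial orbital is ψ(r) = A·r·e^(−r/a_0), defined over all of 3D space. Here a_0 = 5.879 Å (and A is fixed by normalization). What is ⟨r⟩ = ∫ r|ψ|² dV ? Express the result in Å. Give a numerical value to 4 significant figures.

⟨r⟩ ≈ 14.70 Å

The expectation value is the |ψ|²-weighted average of r: ∫ r|ψ|² 4πr² dr.
Using ∫₀^∞ rⁿ e^(−αr) dr = n!/αⁿ⁺¹, the ratio of the moment integral to the normalization integral gives ⟨r⟩ = 5·a_0/2.
Putting a_0 = 5.879 gives 14.698.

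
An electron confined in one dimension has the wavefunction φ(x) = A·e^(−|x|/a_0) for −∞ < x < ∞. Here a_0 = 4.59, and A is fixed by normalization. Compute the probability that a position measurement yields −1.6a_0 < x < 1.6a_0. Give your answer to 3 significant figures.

P ≈ 0.959

P = ∫_{−1.6a_0}^{1.6a_0} |φ(x)|² dx.
The normalization integral ∫|φ|²dx over the whole domain equals a_0·A², and A² cancels in the ratio.
By symmetry take twice the x ≥ 0 contribution in numerator and denominator; the 2's cancel. Let u = x/a_0; then A² and the length scale cancel, so P = ∫_{0}^{1.6} e^(-2·u) du ÷ ∫_{0}^{∞} e^(-2·u) du.
An antiderivative of e^(-2·u) is -e^(-2·u)/2; evaluating from 0 to 1.6 gives 1/2 - e^(-16/5)/2, while the full integral is 1/2.
The result is P = 0.9592.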